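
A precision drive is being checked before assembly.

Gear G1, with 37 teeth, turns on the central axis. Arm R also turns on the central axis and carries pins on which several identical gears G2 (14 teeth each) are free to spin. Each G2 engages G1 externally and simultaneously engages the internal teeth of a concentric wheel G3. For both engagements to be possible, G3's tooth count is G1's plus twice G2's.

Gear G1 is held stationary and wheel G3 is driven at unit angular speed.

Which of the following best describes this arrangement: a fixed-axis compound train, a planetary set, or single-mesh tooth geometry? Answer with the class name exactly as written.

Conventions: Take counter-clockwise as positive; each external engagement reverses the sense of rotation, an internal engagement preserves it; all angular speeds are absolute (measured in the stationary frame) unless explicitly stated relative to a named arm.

planetary set

class = planetary set [G3 = 37+2·14 = 65; Willis about the carrier]
classification: planetary set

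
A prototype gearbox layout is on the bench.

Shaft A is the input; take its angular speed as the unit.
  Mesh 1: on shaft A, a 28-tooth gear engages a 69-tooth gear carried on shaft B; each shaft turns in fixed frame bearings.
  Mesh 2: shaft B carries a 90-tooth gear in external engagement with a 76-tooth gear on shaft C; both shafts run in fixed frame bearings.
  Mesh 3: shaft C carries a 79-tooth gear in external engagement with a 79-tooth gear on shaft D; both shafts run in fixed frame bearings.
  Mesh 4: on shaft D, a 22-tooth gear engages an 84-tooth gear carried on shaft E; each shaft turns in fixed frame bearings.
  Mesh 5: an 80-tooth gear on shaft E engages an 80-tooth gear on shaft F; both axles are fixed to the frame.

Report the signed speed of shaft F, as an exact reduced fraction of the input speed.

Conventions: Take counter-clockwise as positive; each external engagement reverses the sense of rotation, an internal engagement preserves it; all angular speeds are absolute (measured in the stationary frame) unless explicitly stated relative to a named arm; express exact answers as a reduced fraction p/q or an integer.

5-mesh fixed-axis compound train (all bearings frame-fixed)
mesh 1 [28T→69T]: |ω|/ω_in = 1×28/69 = 28/69, sense flips to −
mesh 2 [90T→76T]: |ω|/ω_in = (28/69)×90/76 = 210/437, sense flips to +
mesh 3 [79T→79T]: |ω|/ω_in = (210/437)×79/79 = 210/437, sense flips to −
mesh 4 [22T→84T]: |ω|/ω_in = (210/437)×22/84 = 55/437, sense flips to +
mesh 5 [80T→80T]: |ω|/ω_in = (55/437)×80/80 = 55/437, sense flips to −
signed output speed (× input speed) = -55/437

-55/437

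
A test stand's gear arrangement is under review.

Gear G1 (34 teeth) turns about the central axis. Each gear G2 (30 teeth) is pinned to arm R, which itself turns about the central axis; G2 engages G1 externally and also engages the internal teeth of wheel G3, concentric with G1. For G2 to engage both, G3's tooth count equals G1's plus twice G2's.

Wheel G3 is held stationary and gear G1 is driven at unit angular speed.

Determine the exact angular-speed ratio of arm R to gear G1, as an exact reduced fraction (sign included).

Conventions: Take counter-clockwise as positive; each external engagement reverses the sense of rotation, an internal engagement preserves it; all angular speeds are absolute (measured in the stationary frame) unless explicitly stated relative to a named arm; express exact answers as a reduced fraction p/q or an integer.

topology: planetary set — G1 34T / G2 30T / G3 94T, arm = carrier (Willis)
ring teeth: 34 + 2·30 = 94
34(ω_sun−ω_arm) = −94(ω_ring−ω_arm),  ω_ring = 0, ω_sun = 1
34(1−ω_arm) = −94(0−ω_arm)  ⇒  128·ω_arm = 34  ⇒  ω_arm = 17/64
ω_out/ω_in = 17/64

17/64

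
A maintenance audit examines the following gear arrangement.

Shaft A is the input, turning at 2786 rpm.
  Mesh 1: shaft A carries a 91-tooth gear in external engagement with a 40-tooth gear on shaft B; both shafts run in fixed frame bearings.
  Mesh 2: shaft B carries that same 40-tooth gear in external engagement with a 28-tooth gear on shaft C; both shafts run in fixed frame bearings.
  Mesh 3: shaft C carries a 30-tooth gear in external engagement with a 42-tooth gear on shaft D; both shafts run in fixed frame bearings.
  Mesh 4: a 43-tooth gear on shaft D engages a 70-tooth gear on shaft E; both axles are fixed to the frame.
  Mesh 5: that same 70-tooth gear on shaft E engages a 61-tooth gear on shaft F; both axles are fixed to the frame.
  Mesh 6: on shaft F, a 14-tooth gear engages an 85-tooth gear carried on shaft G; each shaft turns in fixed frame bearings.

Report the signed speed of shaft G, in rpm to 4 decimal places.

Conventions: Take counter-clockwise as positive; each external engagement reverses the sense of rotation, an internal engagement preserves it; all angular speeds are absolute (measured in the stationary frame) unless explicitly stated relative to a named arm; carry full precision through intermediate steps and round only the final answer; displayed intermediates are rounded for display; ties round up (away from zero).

6-mesh fixed-axis compound train (all bearings frame-fixed)
mesh 1 [91T→40T]: ω = 2786.0000×91/40 = 6338.1500 rpm, sense flips to −
mesh 2 [40T→28T]: ω = 6338.1500×40/28 = 9054.5000 rpm, sense flips to +
mesh 3 [30T→42T]: ω = 9054.5000×30/42 = 6467.5000 rpm, sense flips to −
mesh 4 [43T→70T]: ω = 6467.5000×43/70 = 3972.8929 rpm, sense flips to +
mesh 5 [70T→61T]: ω = 3972.8929×70/61 = 4559.0574 rpm, sense flips to −
mesh 6 [14T→85T]: ω = 4559.0574×14/85 = 750.9036 rpm, sense flips to +
signed output speed = +750.9036 rpm

+750.9036 rpm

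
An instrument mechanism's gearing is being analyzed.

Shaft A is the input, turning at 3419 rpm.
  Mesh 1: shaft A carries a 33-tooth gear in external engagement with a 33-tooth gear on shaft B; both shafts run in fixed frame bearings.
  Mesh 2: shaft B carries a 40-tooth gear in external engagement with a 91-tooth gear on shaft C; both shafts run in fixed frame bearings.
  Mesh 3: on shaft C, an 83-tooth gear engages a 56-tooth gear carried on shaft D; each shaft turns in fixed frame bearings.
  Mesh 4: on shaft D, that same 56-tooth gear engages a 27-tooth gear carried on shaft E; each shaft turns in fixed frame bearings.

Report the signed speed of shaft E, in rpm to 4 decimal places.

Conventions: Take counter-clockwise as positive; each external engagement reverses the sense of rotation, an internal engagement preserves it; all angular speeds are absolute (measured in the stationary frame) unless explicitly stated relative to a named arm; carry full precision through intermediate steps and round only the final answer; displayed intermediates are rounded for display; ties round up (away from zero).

topology: fixed-axis compound train — 4 meshes, A→E
mesh 1 [33T→33T]: ω = 3419.0000×33/33 = 3419.0000 rpm, sense flips to −
mesh 2 [40T→91T]: ω = 3419.0000×40/91 = 1502.8571 rpm, sense flips to +
mesh 3 [83T→56T]: ω = 1502.8571×83/56 = 2227.4490 rpm, sense flips to −
mesh 4 [56T→27T]: ω = 2227.4490×56/27 = 4619.8942 rpm, sense flips to +
signed output speed = +4619.8942 rpm

+4619.8942 rpm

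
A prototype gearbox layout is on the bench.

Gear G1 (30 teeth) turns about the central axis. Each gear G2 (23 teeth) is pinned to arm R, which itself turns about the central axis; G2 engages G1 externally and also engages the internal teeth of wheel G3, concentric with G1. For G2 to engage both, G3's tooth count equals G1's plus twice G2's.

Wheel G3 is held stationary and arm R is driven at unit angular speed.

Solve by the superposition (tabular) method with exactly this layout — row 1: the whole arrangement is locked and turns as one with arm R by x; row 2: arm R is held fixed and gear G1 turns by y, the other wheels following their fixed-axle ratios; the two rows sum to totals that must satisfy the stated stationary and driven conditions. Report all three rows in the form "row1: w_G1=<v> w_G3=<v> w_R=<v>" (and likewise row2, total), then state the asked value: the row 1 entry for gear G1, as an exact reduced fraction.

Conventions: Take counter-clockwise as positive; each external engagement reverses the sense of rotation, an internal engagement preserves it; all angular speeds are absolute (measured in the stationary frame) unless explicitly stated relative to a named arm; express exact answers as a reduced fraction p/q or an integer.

class = planetary set [G3 = 30+2·23 = 76; Willis about the carrier]
row 1: whole set turns with the arm by x
row 2: sun turns y, ring = −(30/76)·y, arm 0
boundary: total ω_ring = x − (30/76)·y = 0 and total ω_arm = x = 1  ⇒  y = 38/15, x = 1
row 2 ring = −(30/76)·38/15 = -1
totals (row 1 + row 2): sun 1 + 38/15 = 53/15, ring 1 + (-1) = 0, arm 1 + 0 = 1
asked cell (row1, sun) = 1

row1: w_G1=1 w_G3=1 w_R=1
row2: w_G1=38/15 w_G3=-1 w_R=0
total: w_G1=53/15 w_G3=0 w_R=1
asked value: 1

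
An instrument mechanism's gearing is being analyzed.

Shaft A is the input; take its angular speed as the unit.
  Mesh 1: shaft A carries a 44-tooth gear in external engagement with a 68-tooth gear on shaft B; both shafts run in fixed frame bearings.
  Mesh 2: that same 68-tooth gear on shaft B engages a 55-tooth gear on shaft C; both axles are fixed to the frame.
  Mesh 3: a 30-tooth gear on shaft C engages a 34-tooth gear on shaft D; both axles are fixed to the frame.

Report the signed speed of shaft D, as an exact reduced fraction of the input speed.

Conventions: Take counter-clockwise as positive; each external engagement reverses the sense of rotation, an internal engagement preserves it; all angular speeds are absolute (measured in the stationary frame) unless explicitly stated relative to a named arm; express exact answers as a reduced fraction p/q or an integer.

-12/17

3-mesh fixed-axis compound train (all bearings frame-fixed)
mesh 1 [44T→68T]: |ω|/ω_in = 1×44/68 = 11/17, sense flips to −
mesh 2 [68T→55T]: |ω|/ω_in = (11/17)×68/55 = 4/5, sense flips to +
mesh 3 [30T→34T]: |ω|/ω_in = (4/5)×30/34 = 12/17, sense flips to −
signed output speed (× input speed) = -12/17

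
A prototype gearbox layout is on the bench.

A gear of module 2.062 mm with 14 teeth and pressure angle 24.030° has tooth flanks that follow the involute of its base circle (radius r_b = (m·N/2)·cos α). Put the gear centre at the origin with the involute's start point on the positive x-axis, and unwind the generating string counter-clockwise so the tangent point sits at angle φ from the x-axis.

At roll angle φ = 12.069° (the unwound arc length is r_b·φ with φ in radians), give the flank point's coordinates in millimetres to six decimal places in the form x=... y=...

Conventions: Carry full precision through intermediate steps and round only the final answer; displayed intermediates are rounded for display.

x=13.472274 y=0.040890

topology: single-mesh involute geometry — m = 2.062, N = 14
pitch radius r_p = m·N/2 = 2.062·14/2 = 14.434000
base radius r_b = r_p·cos α = 14.434000·cos 24.030° = 13.183039
roll angle φ = 12.069° = 0.21064379 rad
x = r_b·(cos φ + φ·sin φ) = 13.472274
y = r_b·(sin φ − φ·cos φ) = 0.040890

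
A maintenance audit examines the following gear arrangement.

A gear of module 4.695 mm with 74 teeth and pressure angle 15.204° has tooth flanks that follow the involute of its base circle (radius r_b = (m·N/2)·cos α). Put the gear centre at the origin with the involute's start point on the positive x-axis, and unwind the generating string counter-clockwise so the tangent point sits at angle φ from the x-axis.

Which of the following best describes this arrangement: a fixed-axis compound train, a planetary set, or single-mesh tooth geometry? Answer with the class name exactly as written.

single-mesh involute tooth geometry (74T wheel at module 4.695)
classification: single-mesh tooth geometry

single-mesh tooth geometry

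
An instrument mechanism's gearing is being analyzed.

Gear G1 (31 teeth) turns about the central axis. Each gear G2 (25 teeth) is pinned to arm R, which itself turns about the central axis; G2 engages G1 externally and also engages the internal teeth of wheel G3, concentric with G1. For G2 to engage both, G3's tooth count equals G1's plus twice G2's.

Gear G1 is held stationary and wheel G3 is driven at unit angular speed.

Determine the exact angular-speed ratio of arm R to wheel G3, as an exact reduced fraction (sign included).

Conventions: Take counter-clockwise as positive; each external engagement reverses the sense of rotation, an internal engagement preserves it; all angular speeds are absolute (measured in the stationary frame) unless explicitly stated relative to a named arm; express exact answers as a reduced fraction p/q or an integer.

81/112

topology: planetary set — G1 31T / G2 25T / G3 81T, arm = carrier (Willis)
ring teeth: 31 + 2·25 = 81
31(ω_sun−ω_arm) = −81(ω_ring−ω_arm),  ω_sun = 0, ω_ring = 1
31(0−ω_arm) = −81(1−ω_arm)  ⇒  112·ω_arm = 81  ⇒  ω_arm = 81/112
ω_out/ω_in = 81/112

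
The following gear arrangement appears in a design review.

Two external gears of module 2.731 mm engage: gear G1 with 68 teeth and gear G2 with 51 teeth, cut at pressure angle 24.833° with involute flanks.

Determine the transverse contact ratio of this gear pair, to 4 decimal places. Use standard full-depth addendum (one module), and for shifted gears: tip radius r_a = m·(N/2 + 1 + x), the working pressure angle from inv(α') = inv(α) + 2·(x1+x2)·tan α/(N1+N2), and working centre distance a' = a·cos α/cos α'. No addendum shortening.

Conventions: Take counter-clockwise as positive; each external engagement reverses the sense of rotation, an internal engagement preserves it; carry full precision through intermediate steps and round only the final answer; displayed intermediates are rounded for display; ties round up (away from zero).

1.5579

topology: single-mesh involute geometry — m = 2.731, 68T/51T pair
base radii: r_b1 = 84.268324, r_b2 = 63.201243
tip radii: r_a1 = 95.585000, r_a2 = 72.371500
no profile shift: α' = α, a' = a
action lengths: √(r_a1²−r_b1²) = 45.114763, √(r_a2²−r_b2²) = 35.259565
base pitch p_b = π·m·cos α = 7.786375
CR = (45.114763 + 35.259565 − 162.494500·sin 24.83300°)/7.786375 = 1.557942
contact ratio ≈ 1.5579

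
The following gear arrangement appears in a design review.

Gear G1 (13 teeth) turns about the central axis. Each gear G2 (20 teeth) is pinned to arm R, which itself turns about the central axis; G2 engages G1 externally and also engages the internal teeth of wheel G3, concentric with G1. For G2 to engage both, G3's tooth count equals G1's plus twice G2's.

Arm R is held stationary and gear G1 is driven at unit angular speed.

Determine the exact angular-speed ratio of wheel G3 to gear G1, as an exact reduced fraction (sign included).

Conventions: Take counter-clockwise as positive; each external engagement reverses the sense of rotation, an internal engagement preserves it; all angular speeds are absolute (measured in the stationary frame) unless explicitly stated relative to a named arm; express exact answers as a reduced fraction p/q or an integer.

recognized (axles ride arm R): planetary set, 13/20/53 teeth
ring teeth: 13 + 2·20 = 53
13(ω_sun−ω_arm) = −53(ω_ring−ω_arm),  ω_arm = 0, ω_sun = 1
ω_ring = 0 − (13/53)(1−0) = -13/53
ω_out/ω_in = -13/53

-13/53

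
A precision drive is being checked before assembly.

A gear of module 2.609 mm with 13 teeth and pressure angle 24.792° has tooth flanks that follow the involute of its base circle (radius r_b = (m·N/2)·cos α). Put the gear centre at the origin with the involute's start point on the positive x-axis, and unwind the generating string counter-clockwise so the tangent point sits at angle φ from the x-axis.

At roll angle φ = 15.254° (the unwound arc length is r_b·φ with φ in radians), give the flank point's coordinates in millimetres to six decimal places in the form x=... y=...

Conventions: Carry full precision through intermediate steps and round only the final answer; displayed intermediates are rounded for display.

topology: single-mesh involute geometry — m = 2.609, N = 13
pitch radius r_p = m·N/2 = 2.609·13/2 = 16.958500
base radius r_b = r_p·cos α = 16.958500·cos 24.792° = 15.395537
roll angle φ = 15.254° = 0.26623252 rad
x = r_b·(cos φ + φ·sin φ) = 15.931523
y = r_b·(sin φ − φ·cos φ) = 0.096156

x=15.931523 y=0.096156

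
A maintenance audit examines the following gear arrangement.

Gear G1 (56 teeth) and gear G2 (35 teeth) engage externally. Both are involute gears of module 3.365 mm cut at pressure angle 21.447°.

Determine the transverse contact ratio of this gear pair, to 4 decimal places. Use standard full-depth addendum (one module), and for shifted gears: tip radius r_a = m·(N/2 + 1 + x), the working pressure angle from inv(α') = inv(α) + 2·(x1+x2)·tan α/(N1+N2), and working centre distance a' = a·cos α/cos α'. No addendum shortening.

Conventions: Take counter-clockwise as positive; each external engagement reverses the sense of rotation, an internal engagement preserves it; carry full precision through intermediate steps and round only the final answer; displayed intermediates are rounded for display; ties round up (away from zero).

recognized (one external pair, fixed centres): single-mesh tooth geometry, m = 3.365, N1 = 56, N2 = 35
base radii: r_b1 = 87.695848, r_b2 = 54.809905
tip radii: r_a1 = 97.585000, r_a2 = 62.252500
no profile shift: α' = α, a' = a
action lengths: √(r_a1²−r_b1²) = 42.805028, √(r_a2²−r_b2²) = 29.516911
base pitch p_b = π·m·cos α = 9.839451
CR = (42.805028 + 29.516911 − 153.107500·sin 21.44700°)/9.839451 = 1.660626
contact ratio ≈ 1.6606

1.6606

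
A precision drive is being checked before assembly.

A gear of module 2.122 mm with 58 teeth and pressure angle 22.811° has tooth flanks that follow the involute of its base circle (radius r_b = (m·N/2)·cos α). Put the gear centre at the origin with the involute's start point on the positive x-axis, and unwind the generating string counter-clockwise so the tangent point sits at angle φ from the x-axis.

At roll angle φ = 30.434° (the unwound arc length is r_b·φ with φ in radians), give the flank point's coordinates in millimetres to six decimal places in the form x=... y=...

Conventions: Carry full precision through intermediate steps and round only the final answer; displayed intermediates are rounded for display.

x=64.171715 y=2.754606

topology: single-mesh involute geometry — m = 2.122, N = 58
pitch radius r_p = m·N/2 = 2.122·58/2 = 61.538000
base radius r_b = r_p·cos α = 61.538000·cos 22.811° = 56.725035
roll angle φ = 30.434° = 0.53117350 rad
x = r_b·(cos φ + φ·sin φ) = 64.171715
y = r_b·(sin φ − φ·cos φ) = 2.754606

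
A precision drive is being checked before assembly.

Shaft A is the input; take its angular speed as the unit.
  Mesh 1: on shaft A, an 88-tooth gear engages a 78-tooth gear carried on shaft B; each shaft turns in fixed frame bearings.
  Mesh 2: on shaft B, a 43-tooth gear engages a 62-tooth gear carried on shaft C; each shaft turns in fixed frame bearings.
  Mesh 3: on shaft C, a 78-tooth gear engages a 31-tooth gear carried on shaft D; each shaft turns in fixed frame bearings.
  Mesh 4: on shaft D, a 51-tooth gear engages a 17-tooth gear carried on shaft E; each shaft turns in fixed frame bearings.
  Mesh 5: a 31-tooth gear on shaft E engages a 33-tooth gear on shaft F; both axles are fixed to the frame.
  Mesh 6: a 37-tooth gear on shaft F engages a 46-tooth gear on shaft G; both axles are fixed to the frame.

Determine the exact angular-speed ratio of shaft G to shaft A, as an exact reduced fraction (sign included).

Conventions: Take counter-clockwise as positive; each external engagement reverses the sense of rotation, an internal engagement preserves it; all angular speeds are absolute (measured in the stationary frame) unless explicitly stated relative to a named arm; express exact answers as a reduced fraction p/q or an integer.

class = fixed-axis compound train [6 meshes; 6 ratios multiply, 6 sense flips]
mesh 1 [88T→78T]: running ratio 44/39, sense −
mesh 2 [43T→62T]: running ratio 946/1209, sense +
mesh 3 [78T→31T]: running ratio 1892/961, sense −
mesh 4 [51T→17T]: running ratio 5676/961, sense +
mesh 5 [31T→33T]: running ratio 172/31, sense −
mesh 6 [37T→46T]: running ratio 3182/713, sense +
ω_out/ω_in = 3182/713

3182/713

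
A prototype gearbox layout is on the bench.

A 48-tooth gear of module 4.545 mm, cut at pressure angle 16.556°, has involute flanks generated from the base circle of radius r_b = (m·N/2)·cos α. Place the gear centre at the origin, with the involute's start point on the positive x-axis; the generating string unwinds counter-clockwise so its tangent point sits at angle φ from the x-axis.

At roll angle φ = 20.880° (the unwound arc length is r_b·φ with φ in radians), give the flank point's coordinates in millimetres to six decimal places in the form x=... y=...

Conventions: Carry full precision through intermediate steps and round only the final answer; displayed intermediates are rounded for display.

x=111.271823 y=1.664485

class = single-mesh tooth geometry [base-circle involute, m = 4.545, 48T]
pitch radius r_p = m·N/2 = 4.545·48/2 = 109.080000
base radius r_b = r_p·cos α = 109.080000·cos 16.556° = 104.557727
roll angle φ = 20.880° = 0.36442475 rad
x = r_b·(cos φ + φ·sin φ) = 111.271823
y = r_b·(sin φ − φ·cos φ) = 1.664485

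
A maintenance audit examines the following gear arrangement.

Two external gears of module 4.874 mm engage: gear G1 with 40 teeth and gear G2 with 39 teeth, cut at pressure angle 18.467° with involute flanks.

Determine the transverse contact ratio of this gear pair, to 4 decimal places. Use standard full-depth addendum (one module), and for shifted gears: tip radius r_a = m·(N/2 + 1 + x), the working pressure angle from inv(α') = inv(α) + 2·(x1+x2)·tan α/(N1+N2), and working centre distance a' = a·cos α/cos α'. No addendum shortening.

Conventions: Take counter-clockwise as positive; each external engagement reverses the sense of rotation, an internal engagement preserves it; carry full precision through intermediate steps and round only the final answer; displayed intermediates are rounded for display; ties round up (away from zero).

single-mesh involute tooth geometry (40T engaging 39T at module 4.874)
base radii: r_b1 = 92.460389, r_b2 = 90.148880
tip radii: r_a1 = 102.354000, r_a2 = 99.917000
no profile shift: α' = α, a' = a
action lengths: √(r_a1²−r_b1²) = 43.902365, √(r_a2²−r_b2²) = 43.088123
base pitch p_b = π·m·cos α = 14.523644
CR = (43.902365 + 43.088123 − 192.523000·sin 18.46700°)/14.523644 = 1.790681
contact ratio ≈ 1.7907

1.7907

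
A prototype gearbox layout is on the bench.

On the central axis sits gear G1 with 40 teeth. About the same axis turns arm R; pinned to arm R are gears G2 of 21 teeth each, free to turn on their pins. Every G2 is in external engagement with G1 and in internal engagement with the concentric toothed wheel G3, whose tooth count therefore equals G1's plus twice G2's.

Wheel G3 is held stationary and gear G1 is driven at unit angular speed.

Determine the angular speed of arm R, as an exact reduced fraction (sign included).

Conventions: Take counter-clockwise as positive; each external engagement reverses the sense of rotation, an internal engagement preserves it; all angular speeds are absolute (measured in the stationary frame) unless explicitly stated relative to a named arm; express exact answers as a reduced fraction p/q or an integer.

20/61

recognized (axles ride arm R): planetary set, 40/21/82 teeth
ring teeth: 40 + 2·21 = 82
40(ω_sun−ω_arm) = −82(ω_ring−ω_arm),  ω_ring = 0, ω_sun = 1
40(1−ω_arm) = −82(0−ω_arm)  ⇒  122·ω_arm = 40  ⇒  ω_arm = 20/61
exact speed ratio = 20/61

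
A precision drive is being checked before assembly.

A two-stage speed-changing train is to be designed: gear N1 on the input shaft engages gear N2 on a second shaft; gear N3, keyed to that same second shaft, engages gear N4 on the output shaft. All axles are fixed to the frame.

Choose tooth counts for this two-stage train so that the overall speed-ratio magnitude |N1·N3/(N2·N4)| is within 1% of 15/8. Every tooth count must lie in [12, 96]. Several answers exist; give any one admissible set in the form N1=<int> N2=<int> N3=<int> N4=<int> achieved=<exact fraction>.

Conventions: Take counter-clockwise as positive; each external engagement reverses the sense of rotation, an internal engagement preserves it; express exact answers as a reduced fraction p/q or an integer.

N1=15 N2=12 N3=18 N4=12 achieved=15/8

topology: fixed-axis compound train — 2 stages, target 15/8
target = 15/8 in lowest terms: an exact hit needs N1·N3 = k·15 and N2·N4 = k·8 for one integer k, every count in [12, 96]; additionally prefer no 1:1 stage (N1 ≠ N2, N3 ≠ N4)
k = 1…17: no 1:1-free in-range split of k·15 and k·8 into factor pairs; take k = 18
k = 18: N1·N3 = 270 = 15·18, N2·N4 = 144 = 12·12
achieved = 15·18/(12·12) = 15/8; |achieved − target| = 0 ≤ 3/160 ✓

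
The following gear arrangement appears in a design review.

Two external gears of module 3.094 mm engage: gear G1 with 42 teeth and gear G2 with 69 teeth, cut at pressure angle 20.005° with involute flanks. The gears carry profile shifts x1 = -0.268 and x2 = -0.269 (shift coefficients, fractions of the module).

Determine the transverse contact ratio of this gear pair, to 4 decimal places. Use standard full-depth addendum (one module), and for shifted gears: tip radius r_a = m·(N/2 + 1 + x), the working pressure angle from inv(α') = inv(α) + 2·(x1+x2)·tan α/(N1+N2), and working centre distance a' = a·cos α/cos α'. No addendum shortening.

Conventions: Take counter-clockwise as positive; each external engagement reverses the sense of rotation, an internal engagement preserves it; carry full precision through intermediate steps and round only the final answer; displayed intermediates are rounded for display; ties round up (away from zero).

1.9017

topology: single-mesh involute geometry — m = 3.094, 42T/69T pair
base radii: r_b1 = 61.053649, r_b2 = 100.302423
tip radii: r_a1 = 67.238808, r_a2 = 109.004714
inv(α') = inv(20.005°) + 2·(-0.268-0.269)·tan α/(42+69) = 0.01139333  ⇒  α' = 18.33670°
a' = a·cos α / cos α' = 171.7170·cos 20.005°/cos 18.33670° = 169.987320
action lengths: √(r_a1²−r_b1²) = 28.169296, √(r_a2²−r_b2²) = 42.678468
base pitch p_b = π·m·cos α = 9.133605
CR = (28.169296 + 42.678468 − 169.987320·sin 18.33670°)/9.133605 = 1.901732
contact ratio ≈ 1.9017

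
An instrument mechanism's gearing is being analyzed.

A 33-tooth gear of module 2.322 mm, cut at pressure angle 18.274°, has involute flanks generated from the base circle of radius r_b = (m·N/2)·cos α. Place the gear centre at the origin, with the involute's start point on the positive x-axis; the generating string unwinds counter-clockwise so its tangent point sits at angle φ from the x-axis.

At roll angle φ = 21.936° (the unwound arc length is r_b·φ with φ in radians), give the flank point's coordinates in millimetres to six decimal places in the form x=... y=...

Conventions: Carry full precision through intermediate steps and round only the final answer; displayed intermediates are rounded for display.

x=38.950197 y=0.670619

class = single-mesh tooth geometry [base-circle involute, m = 2.322, 33T]
pitch radius r_p = m·N/2 = 2.322·33/2 = 38.313000
base radius r_b = r_p·cos α = 38.313000·cos 18.274° = 36.380794
roll angle φ = 21.936° = 0.38285542 rad
x = r_b·(cos φ + φ·sin φ) = 38.950197
y = r_b·(sin φ − φ·cos φ) = 0.670619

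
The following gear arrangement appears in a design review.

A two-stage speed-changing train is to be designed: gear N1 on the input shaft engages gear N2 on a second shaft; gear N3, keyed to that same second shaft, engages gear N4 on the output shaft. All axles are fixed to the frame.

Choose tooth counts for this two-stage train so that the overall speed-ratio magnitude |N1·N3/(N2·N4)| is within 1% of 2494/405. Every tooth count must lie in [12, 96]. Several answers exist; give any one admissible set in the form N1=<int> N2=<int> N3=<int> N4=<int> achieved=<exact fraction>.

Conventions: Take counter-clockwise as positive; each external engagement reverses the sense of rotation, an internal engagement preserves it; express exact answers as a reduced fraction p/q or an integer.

topology: fixed-axis compound train — 2 stages, target 2494/405
target = 2494/405 in lowest terms: an exact hit needs N1·N3 = k·2494 and N2·N4 = k·405 for one integer k, every count in [12, 96]; additionally prefer no 1:1 stage (N1 ≠ N2, N3 ≠ N4)
k = 1: N1·N3 = 2494 = 29·86, N2·N4 = 405 = 15·27
achieved = 29·86/(15·27) = 2494/405; |achieved − target| = 0 ≤ 1247/20250 ✓

N1=29 N2=15 N3=86 N4=27 achieved=2494/405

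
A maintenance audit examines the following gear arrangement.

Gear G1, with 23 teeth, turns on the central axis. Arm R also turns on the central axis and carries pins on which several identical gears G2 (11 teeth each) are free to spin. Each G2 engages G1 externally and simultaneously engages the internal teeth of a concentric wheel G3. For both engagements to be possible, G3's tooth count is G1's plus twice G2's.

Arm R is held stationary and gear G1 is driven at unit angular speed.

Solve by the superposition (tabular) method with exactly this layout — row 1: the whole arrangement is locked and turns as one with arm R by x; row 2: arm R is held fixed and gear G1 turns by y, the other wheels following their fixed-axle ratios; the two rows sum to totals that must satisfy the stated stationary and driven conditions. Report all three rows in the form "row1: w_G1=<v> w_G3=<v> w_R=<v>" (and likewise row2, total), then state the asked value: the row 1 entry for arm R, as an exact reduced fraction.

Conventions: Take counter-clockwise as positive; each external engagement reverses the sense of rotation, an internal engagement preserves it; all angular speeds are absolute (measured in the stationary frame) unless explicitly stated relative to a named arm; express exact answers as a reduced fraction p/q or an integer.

class = planetary set [G3 = 23+2·11 = 45; Willis about the carrier]
row 1 (train locked, turned with arm): all members turn x
row 2 — arm fixed, fixed-axis ratios: sun y, ring −(23/45)·y, arm 0
boundary: total ω_arm = x = 0 and total ω_sun = x + y = 1  ⇒  y = 1, x = 0
row 2 ring = −(23/45)·1 = -23/45
totals (row 1 + row 2): sun 0 + 1 = 1, ring 0 + (-23/45) = -23/45, arm 0 + 0 = 0
asked cell (row1, arm) = 0

row1: w_G1=0 w_G3=0 w_R=0
row2: w_G1=1 w_G3=-23/45 w_R=0
total: w_G1=1 w_G3=-23/45 w_R=0
asked value: 0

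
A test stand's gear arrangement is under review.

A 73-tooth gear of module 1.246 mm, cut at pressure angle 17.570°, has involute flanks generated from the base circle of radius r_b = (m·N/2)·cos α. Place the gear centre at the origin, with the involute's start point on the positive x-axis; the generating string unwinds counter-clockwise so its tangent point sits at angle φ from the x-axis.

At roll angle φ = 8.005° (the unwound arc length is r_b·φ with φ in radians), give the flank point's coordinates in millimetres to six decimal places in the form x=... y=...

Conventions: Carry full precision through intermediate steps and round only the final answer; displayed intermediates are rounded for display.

x=43.778455 y=0.039338

class = single-mesh tooth geometry [base-circle involute, m = 1.246, 73T]
pitch radius r_p = m·N/2 = 1.246·73/2 = 45.479000
base radius r_b = r_p·cos α = 45.479000·cos 17.570° = 43.357353
roll angle φ = 8.005° = 0.13971361 rad
x = r_b·(cos φ + φ·sin φ) = 43.778455
y = r_b·(sin φ − φ·cos φ) = 0.039338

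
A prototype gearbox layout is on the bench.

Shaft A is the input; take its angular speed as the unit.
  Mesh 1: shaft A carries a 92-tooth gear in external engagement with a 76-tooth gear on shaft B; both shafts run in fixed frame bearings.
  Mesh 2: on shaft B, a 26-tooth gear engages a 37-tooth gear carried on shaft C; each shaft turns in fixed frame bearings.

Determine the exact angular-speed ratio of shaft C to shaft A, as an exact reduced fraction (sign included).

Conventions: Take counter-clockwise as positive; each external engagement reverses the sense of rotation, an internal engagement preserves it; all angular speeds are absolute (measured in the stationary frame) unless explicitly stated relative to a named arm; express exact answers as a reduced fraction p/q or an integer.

598/703

class = fixed-axis compound train [2 meshes; 2 ratios multiply, 2 sense flips]
mesh 1 [92T→76T]: running ratio 23/19, sense −
mesh 2 [26T→37T]: running ratio 598/703, sense +
ω_out/ω_in = 598/703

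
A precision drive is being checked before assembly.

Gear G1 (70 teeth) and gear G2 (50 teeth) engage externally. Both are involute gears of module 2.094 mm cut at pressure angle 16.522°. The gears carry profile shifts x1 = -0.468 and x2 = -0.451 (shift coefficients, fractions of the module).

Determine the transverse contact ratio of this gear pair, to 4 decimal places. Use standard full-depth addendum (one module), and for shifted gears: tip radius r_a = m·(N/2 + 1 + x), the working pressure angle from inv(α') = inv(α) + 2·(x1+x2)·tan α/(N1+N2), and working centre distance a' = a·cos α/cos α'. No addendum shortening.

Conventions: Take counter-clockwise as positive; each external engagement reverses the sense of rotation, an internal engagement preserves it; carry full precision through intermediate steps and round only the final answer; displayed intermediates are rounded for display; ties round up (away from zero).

2.5057

recognized (one external pair, fixed centres): single-mesh tooth geometry, m = 2.094, N1 = 70, N2 = 50
base radii: r_b1 = 70.263901, r_b2 = 50.188500
tip radii: r_a1 = 74.404008, r_a2 = 53.499606
inv(α') = inv(16.522°) + 2·(-0.468-0.451)·tan α/(70+50) = 0.00372451  ⇒  α' = 12.72431°
a' = a·cos α / cos α' = 125.6400·cos 16.522°/cos 12.72431° = 123.485046
action lengths: √(r_a1²−r_b1²) = 24.473265, √(r_a2²−r_b2²) = 18.528957
base pitch p_b = π·m·cos α = 6.306873
CR = (24.473265 + 18.528957 − 123.485046·sin 12.72431°)/6.306873 = 2.505743
contact ratio ≈ 2.5057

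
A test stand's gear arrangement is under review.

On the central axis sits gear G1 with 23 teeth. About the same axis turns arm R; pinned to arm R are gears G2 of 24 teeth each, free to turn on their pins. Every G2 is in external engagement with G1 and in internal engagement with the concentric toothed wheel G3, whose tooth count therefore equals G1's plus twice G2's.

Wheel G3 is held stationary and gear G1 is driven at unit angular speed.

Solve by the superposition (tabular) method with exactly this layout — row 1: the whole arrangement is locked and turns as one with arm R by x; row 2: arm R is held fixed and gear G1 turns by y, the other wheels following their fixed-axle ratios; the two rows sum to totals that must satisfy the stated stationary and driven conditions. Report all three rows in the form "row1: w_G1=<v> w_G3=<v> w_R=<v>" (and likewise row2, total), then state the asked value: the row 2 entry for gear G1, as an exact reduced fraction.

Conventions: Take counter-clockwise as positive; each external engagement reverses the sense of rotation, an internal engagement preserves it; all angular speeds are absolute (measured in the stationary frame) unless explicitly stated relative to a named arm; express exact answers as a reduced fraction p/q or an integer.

class = planetary set [G3 = 23+2·24 = 71; Willis about the carrier]
row 1 — lock + rotate with arm: ω_sun = ω_ring = ω_arm = x
row 2 (arm held, sun turns y): ω_ring = −(23/71)·y, ω_arm = 0
boundary: total ω_ring = x − (23/71)·y = 0 and total ω_sun = x + y = 1  ⇒  y = 71/94, x = 23/94
row 2 ring = −(23/71)·71/94 = -23/94
totals (row 1 + row 2): sun 23/94 + 71/94 = 1, ring 23/94 + (-23/94) = 0, arm 23/94 + 0 = 23/94
asked cell (row2, sun) = 71/94

row1: w_G1=23/94 w_G3=23/94 w_R=23/94
row2: w_G1=71/94 w_G3=-23/94 w_R=0
total: w_G1=1 w_G3=0 w_R=23/94
asked value: 71/94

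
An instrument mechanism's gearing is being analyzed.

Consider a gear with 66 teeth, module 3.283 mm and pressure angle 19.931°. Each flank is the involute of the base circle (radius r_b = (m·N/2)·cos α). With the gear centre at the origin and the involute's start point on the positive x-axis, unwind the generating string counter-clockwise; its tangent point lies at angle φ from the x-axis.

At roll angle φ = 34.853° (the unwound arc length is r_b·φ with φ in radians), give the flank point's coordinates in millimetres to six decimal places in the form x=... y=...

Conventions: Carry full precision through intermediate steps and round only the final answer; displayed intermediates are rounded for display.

recognized (one wheel, involute flank): single-mesh tooth geometry, m = 3.283, N = 66
pitch radius r_p = m·N/2 = 3.283·66/2 = 108.339000
base radius r_b = r_p·cos α = 108.339000·cos 19.931° = 101.849908
roll angle φ = 34.853° = 0.60829960 rad
x = r_b·(cos φ + φ·sin φ) = 118.985919
y = r_b·(sin φ − φ·cos φ) = 7.362681

x=118.985919 y=7.362681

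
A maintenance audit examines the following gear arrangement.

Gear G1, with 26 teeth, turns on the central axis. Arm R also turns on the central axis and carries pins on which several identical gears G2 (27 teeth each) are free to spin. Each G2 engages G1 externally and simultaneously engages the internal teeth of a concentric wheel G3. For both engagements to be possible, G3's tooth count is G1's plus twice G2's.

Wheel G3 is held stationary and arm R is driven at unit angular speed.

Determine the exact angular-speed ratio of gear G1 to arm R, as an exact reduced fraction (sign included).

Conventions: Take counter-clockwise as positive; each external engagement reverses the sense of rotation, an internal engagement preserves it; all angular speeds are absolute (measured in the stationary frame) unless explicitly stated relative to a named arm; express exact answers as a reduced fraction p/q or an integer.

class = planetary set [G3 = 26+2·27 = 80; Willis about the carrier]
ring teeth: 26 + 2·27 = 80
26(ω_sun−ω_arm) = −80(ω_ring−ω_arm),  ω_ring = 0, ω_arm = 1
ω_sun = 1 − (80/26)(0−1) = 53/13
ω_out/ω_in = 53/13

53/13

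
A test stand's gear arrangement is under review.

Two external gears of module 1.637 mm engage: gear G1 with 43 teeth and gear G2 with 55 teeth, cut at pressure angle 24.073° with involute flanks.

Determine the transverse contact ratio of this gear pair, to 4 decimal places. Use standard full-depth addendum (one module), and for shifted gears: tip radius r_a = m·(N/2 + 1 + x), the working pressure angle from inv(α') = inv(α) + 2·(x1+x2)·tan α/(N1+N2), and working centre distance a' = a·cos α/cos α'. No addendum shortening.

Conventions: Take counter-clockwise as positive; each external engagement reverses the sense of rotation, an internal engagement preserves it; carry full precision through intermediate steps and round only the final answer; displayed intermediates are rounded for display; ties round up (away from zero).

1.5664

topology: single-mesh involute geometry — m = 1.637, 43T/55T pair
base radii: r_b1 = 32.134424, r_b2 = 41.102170
tip radii: r_a1 = 36.832500, r_a2 = 46.654500
no profile shift: α' = α, a' = a
action lengths: √(r_a1²−r_b1²) = 18.000329, √(r_a2²−r_b2²) = 22.073830
base pitch p_b = π·m·cos α = 4.695501
CR = (18.000329 + 22.073830 − 80.213000·sin 24.07300°)/4.695501 = 1.566448
contact ratio ≈ 1.5664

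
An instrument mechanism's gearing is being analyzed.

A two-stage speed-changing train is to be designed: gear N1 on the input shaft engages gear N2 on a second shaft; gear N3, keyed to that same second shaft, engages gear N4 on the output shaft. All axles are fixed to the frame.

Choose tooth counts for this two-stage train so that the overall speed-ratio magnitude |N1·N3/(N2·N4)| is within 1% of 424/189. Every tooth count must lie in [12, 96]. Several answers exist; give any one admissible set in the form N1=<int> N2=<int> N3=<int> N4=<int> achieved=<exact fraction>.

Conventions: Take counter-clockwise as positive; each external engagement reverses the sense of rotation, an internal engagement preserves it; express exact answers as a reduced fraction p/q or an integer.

N1=16 N2=14 N3=53 N4=27 achieved=424/189

class = fixed-axis compound train [2-stage, 424/189 wanted]
target = 424/189 in lowest terms: an exact hit needs N1·N3 = k·424 and N2·N4 = k·189 for one integer k, every count in [12, 96]; additionally prefer no 1:1 stage (N1 ≠ N2, N3 ≠ N4)
k = 1: no 1:1-free in-range split of k·424 and k·189 into factor pairs; take k = 2
k = 2: N1·N3 = 848 = 16·53, N2·N4 = 378 = 14·27
achieved = 16·53/(14·27) = 424/189; |achieved − target| = 0 ≤ 106/4725 ✓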